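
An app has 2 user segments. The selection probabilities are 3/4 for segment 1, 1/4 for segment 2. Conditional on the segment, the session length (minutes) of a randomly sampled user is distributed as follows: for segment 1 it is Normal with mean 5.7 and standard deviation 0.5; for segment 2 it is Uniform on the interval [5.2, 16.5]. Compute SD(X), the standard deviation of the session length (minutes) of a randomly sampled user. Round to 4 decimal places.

2.7965

Per component, 1: μ=5.7, E[X²]=32.74; 2: μ=10.85, E[X²]=128.363.
E[X] = 0.75·5.7 + 0.25·10.85 = 6.9875.
E[X²] = 0.75·32.74 + 0.25·128.363 = 56.6458.
Var(X) = E[X²] − (E[X])² = 56.6458 − 48.8252 = 7.82068.
SD(X) = √7.82068 = 2.79655.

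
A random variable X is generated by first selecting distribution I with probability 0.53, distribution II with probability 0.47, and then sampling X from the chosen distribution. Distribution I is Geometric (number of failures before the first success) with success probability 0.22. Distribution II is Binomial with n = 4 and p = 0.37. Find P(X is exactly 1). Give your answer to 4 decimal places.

0.2649

Conditional on each component, P(X = 1): I: 0.1716; II: 0.37007.
By total probability, P(X = 1) = 0.53·0.1716 + 0.47·0.37007 = 0.264881.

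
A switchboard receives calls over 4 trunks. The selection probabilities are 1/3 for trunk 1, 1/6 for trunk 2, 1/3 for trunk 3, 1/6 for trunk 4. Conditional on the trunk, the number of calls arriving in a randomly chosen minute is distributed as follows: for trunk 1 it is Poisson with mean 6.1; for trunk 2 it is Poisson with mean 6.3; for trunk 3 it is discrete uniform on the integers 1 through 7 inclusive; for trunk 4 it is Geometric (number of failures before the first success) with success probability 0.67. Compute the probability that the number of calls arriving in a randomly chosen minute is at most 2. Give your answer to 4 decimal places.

0.2834

Conditional on each trunk, P(X ≤ 2): 1: 0.0576529; 2: 0.0498465; 3: 0.285714; 4: 0.964063.
By total probability, P(X ≤ 2) = 0.333333·0.0576529 + 0.166667·0.0498465 + 0.333333·0.285714 + 0.166667·0.964063 = 0.283441.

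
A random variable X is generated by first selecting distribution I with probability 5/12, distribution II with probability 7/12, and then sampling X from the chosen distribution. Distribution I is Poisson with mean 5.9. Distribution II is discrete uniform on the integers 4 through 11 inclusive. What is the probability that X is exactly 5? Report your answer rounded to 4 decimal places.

0.1409

Conditional on each component, P(X = 5): I: 0.163208; II: 0.125.
By total probability, P(X = 5) = 0.416667·0.163208 + 0.583333·0.125 = 0.14092.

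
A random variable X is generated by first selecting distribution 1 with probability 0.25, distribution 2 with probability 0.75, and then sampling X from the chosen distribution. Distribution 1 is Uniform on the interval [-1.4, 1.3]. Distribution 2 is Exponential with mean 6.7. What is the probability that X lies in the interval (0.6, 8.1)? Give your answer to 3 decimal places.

0.527

Conditional on each component, P(0.6 < X < 8.1): 1: 0.259259; 2: 0.615832.
By total probability, P(0.6 < X < 8.1) = 0.25·0.259259 + 0.75·0.615832 = 0.526688.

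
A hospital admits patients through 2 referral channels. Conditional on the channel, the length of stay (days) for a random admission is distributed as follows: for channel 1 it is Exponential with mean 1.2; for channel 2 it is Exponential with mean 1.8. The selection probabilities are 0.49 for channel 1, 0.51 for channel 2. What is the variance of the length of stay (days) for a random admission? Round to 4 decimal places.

2.4480

Per component, 1: μ=1.2, E[X²]=2.88; 2: μ=1.8, E[X²]=6.48.
E[X] = 0.49·1.2 + 0.51·1.8 = 1.506.
E[X²] = 0.49·2.88 + 0.51·6.48 = 4.716.
Var(X) = E[X²] − (E[X])² = 4.716 − 2.26804 = 2.44796.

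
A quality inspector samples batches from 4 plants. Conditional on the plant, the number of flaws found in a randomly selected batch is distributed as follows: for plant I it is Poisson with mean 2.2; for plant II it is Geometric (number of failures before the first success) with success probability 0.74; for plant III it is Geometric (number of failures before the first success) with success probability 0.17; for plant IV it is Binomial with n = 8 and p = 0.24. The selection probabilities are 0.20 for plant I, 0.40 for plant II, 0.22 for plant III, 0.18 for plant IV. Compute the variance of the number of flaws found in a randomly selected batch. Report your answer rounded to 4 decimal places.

10.1350

Per component, I: μ=2.2, E[X²]=7.04; II: μ=0.351351, E[X²]=0.598247; III: μ=4.88235, E[X²]=52.5571; IV: μ=1.92, E[X²]=5.1456.
E[X] = 0.2·2.2 + 0.4·0.351351 + 0.22·4.88235 + 0.18·1.92 = 2.00026.
E[X²] = 0.2·7.04 + 0.4·0.598247 + 0.22·52.5571 + 0.18·5.1456 = 14.1361.
Var(X) = E[X²] − (E[X])² = 14.1361 − 4.00103 = 10.135.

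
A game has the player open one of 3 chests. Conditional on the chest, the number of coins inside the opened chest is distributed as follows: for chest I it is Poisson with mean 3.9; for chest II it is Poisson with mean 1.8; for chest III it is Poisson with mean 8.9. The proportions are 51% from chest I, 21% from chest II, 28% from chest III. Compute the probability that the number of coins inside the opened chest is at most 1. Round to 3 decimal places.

Conditional on each chest, P(X ≤ 1): I: 0.0991854; II: 0.462837; III: 0.00135025.
By total probability, P(X ≤ 1) = 0.51·0.0991854 + 0.21·0.462837 + 0.28·0.00135025 = 0.148158.

0.148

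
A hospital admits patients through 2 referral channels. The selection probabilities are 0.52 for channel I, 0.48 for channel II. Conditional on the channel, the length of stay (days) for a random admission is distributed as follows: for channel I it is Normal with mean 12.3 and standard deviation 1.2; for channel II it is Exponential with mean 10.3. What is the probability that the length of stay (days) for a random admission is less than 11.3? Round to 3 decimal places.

Conditional on each channel, P(X < 11.3): I: 0.202328; II: 0.666158.
By total probability, P(X < 11.3) = 0.52·0.202328 + 0.48·0.666158 = 0.424967.

0.425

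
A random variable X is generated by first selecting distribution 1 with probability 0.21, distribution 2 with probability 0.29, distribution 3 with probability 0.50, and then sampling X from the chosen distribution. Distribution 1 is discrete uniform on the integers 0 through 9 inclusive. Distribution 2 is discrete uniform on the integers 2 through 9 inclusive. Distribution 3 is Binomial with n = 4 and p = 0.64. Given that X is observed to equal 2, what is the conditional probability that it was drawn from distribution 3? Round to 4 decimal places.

0.7356

Likelihoods P(X=2 | ·): 1: 0.1; 2: 0.125; 3: 0.318505.
Posterior ∝ prior × likelihood. Numerator for 3: 0.5·0.318505 = 0.159252.
Normalizing constant: 0.21·0.1 + 0.29·0.125 + 0.5·0.318505 = 0.216502.
P(3 | observation) = 0.159252 / 0.216502 = 0.735569.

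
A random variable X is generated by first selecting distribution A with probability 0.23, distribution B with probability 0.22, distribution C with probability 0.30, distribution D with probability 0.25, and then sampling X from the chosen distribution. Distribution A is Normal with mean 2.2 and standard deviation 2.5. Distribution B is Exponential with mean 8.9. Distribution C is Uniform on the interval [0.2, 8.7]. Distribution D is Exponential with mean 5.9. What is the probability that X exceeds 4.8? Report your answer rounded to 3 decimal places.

0.411

Conditional on each component, P(X > 4.8): A: 0.14917; B: 0.583141; C: 0.458824; D: 0.443277.
By total probability, P(X > 4.8) = 0.23·0.14917 + 0.22·0.583141 + 0.3·0.458824 + 0.25·0.443277 = 0.411067.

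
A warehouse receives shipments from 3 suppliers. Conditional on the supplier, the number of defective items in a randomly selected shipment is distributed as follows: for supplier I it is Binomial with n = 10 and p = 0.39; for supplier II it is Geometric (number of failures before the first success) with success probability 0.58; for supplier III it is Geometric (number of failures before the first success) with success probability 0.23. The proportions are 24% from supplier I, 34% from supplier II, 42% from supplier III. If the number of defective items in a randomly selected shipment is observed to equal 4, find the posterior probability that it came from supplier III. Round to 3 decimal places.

Likelihoods P(X=4 | ·): I: 0.250298; II: 0.0180478; III: 0.080852.
Posterior ∝ prior × likelihood. Numerator for III: 0.42·0.080852 = 0.0339578.
Normalizing constant: 0.24·0.250298 + 0.34·0.0180478 + 0.42·0.080852 = 0.100166.
P(III | observation) = 0.0339578 / 0.100166 = 0.339017.

0.339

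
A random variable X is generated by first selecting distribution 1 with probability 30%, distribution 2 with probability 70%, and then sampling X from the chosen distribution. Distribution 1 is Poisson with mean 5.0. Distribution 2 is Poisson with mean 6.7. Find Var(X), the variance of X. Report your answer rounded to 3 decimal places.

Per component, 1: μ=5, E[X²]=30; 2: μ=6.7, E[X²]=51.59.
E[X] = 0.3·5 + 0.7·6.7 = 6.19.
E[X²] = 0.3·30 + 0.7·51.59 = 45.113.
Var(X) = E[X²] − (E[X])² = 45.113 − 38.3161 = 6.7969.

6.797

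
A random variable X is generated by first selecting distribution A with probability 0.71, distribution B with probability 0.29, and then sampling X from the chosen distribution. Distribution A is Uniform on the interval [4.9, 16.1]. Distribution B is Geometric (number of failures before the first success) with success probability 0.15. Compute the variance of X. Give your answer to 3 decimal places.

Per component, A: μ=10.5, E[X²]=120.703; B: μ=5.66667, E[X²]=69.8889.
E[X] = 0.71·10.5 + 0.29·5.66667 = 9.09833.
E[X²] = 0.71·120.703 + 0.29·69.8889 = 105.967.
Var(X) = E[X²] − (E[X])² = 105.967 − 82.7797 = 23.1875.

23.187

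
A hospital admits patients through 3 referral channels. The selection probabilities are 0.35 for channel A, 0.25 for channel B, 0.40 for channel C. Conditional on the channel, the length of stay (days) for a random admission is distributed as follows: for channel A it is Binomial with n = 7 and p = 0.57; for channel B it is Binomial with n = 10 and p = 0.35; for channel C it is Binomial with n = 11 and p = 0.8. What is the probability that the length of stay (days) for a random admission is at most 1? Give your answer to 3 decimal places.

Conditional on each channel, P(X ≤ 1): A: 0.0279404; B: 0.0859544; C: 9.216e-07.
By total probability, P(X ≤ 1) = 0.35·0.0279404 + 0.25·0.0859544 + 0.4·9.216e-07 = 0.0312681.

0.031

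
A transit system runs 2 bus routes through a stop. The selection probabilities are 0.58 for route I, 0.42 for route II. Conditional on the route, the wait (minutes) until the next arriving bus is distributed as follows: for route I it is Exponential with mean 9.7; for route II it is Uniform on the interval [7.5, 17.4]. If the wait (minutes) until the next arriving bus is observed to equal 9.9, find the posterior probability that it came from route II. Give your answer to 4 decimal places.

Likelihoods f(9.9 | ·): I: 0.0371517; II: 0.10101.
Posterior ∝ prior × likelihood. Numerator for II: 0.42·0.10101 = 0.0424242.
Normalizing constant: 0.58·0.0371517 + 0.42·0.10101 = 0.0639723.
P(II | observation) = 0.0424242 / 0.0639723 = 0.663166.

0.6632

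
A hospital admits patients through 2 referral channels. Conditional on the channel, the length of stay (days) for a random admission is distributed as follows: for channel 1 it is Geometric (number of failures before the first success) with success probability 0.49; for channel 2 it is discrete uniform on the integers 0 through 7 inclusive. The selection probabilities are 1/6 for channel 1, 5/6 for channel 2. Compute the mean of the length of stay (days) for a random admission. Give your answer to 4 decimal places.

Component means — 1: 1.04082; 2: 3.5.
E[X] = 0.166667·1.04082 + 0.833333·3.5 = 3.09014.

3.0901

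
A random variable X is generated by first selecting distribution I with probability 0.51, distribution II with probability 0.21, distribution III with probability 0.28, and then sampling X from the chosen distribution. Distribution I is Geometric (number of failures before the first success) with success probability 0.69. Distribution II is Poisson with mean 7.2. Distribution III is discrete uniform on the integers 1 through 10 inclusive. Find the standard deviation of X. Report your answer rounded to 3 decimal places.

Per component, I: μ=0.449275, E[X²]=0.852972; II: μ=7.2, E[X²]=59.04; III: μ=5.5, E[X²]=38.5.
E[X] = 0.51·0.449275 + 0.21·7.2 + 0.28·5.5 = 3.28113.
E[X²] = 0.51·0.852972 + 0.21·59.04 + 0.28·38.5 = 23.6134.
Var(X) = E[X²] − (E[X])² = 23.6134 − 10.7658 = 12.8476.
SD(X) = √12.8476 = 3.58435.

3.584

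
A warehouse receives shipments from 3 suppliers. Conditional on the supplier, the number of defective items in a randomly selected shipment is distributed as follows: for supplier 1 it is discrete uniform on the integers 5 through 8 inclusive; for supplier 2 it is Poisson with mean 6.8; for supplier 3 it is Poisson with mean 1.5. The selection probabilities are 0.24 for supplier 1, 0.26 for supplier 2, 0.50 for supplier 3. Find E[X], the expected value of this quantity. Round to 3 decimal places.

Component means — 1: 6.5; 2: 6.8; 3: 1.5.
E[X] = 0.24·6.5 + 0.26·6.8 + 0.5·1.5 = 4.078.

4.078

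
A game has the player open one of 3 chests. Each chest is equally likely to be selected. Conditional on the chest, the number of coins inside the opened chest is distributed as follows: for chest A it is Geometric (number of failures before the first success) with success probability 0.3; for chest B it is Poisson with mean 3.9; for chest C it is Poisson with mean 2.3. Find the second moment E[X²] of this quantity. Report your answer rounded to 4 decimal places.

13.3074

For each component E[X²] = Var + (mean)², giving A: 13.2222; B: 19.11; C: 7.59.
Overall E[X²] = 0.333333·13.2222 + 0.333333·19.11 + 0.333333·7.59 = 13.3074.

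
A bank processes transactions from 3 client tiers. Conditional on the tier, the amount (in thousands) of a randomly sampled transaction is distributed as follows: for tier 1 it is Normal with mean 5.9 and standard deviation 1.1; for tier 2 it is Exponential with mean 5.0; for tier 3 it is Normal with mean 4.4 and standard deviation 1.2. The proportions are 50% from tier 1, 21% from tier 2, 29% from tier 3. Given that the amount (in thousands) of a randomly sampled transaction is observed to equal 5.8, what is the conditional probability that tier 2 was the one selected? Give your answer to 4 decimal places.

Likelihoods f(5.8 | ·): 1: 0.361179; 2: 0.0626972; 3: 0.168332.
Posterior ∝ prior × likelihood. Numerator for 2: 0.21·0.0626972 = 0.0131664.
Normalizing constant: 0.5·0.361179 + 0.21·0.0626972 + 0.29·0.168332 = 0.242572.
P(2 | observation) = 0.0131664 / 0.242572 = 0.0542783.

0.0543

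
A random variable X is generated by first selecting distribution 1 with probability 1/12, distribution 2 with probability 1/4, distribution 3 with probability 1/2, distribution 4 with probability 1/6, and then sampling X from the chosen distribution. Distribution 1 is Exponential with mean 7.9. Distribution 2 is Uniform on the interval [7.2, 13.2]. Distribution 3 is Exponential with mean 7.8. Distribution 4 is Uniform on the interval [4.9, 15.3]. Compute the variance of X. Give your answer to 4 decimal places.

39.2122

Per component, 1: μ=7.9, E[X²]=124.82; 2: μ=10.2, E[X²]=107.04; 3: μ=7.8, E[X²]=121.68; 4: μ=10.1, E[X²]=111.023.
E[X] = 0.0833333·7.9 + 0.25·10.2 + 0.5·7.8 + 0.166667·10.1 = 8.79167.
E[X²] = 0.0833333·124.82 + 0.25·107.04 + 0.5·121.68 + 0.166667·111.023 = 116.506.
Var(X) = E[X²] − (E[X])² = 116.506 − 77.2934 = 39.2122.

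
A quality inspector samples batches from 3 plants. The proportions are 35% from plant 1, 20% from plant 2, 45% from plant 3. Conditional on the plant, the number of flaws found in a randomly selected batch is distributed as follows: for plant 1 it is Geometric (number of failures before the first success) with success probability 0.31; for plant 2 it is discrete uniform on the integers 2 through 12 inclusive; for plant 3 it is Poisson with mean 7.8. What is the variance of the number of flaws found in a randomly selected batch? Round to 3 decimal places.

Per component, 1: μ=2.22581, E[X²]=12.1342; 2: μ=7, E[X²]=59; 3: μ=7.8, E[X²]=68.64.
E[X] = 0.35·2.22581 + 0.2·7 + 0.45·7.8 = 5.68903.
E[X²] = 0.35·12.1342 + 0.2·59 + 0.45·68.64 = 46.935.
Var(X) = E[X²] − (E[X])² = 46.935 − 32.3651 = 14.5699.

14.570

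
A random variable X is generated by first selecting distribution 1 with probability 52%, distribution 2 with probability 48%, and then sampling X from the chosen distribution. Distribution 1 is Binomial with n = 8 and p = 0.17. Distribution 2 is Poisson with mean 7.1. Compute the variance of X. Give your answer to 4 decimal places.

12.2187

Per component, 1: μ=1.36, E[X²]=2.9784; 2: μ=7.1, E[X²]=57.51.
E[X] = 0.52·1.36 + 0.48·7.1 = 4.1152.
E[X²] = 0.52·2.9784 + 0.48·57.51 = 29.1536.
Var(X) = E[X²] − (E[X])² = 29.1536 − 16.9349 = 12.2187.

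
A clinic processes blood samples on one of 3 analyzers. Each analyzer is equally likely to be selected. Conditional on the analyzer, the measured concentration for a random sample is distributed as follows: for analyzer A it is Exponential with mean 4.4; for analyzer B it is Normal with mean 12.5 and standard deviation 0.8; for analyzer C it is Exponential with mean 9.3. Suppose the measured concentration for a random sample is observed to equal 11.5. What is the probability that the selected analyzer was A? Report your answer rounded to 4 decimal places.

Likelihoods f(11.5 | ·): A: 0.0166517; B: 0.228311; C: 0.0312238.
Posterior ∝ prior × likelihood. Numerator for A: 0.333333·0.0166517 = 0.00555058.
Normalizing constant: 0.333333·0.0166517 + 0.333333·0.228311 + 0.333333·0.0312238 = 0.0920623.
P(A | observation) = 0.00555058 / 0.0920623 = 0.0602915.

0.0603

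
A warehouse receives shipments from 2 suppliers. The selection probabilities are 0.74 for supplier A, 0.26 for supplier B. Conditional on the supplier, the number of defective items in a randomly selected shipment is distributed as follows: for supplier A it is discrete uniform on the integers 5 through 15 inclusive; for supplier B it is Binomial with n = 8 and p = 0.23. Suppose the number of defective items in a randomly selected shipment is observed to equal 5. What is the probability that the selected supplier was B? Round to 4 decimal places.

Likelihoods P(X=5 | ·): A: 0.0909091; B: 0.0164551.
Posterior ∝ prior × likelihood. Numerator for B: 0.26·0.0164551 = 0.00427831.
Normalizing constant: 0.74·0.0909091 + 0.26·0.0164551 = 0.071551.
P(B | observation) = 0.00427831 / 0.071551 = 0.0597939.

0.0598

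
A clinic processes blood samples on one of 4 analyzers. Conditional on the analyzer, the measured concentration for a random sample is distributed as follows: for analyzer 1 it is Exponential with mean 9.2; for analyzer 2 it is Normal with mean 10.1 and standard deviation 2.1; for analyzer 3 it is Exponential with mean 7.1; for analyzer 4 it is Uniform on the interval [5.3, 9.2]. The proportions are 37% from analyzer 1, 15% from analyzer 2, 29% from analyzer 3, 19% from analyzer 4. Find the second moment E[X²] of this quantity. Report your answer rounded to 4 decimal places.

For each component E[X²] = Var + (mean)², giving 1: 169.28; 2: 106.42; 3: 100.82; 4: 53.83.
Overall E[X²] = 0.37·169.28 + 0.15·106.42 + 0.29·100.82 + 0.19·53.83 = 118.062.

118.0621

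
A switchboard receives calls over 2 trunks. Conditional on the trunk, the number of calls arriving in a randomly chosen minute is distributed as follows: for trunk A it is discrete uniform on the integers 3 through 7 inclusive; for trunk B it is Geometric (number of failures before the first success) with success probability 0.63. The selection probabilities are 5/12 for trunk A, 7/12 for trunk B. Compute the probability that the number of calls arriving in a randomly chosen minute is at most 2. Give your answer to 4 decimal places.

0.5538

Conditional on each trunk, P(X ≤ 2): A: 0; B: 0.949347.
By total probability, P(X ≤ 2) = 0.416667·0 + 0.583333·0.949347 = 0.553786.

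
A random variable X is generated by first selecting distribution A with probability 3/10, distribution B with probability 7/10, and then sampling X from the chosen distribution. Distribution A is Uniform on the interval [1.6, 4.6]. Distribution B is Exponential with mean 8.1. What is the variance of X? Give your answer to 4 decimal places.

Per component, A: μ=3.1, E[X²]=10.36; B: μ=8.1, E[X²]=131.22.
E[X] = 0.3·3.1 + 0.7·8.1 = 6.6.
E[X²] = 0.3·10.36 + 0.7·131.22 = 94.962.
Var(X) = E[X²] − (E[X])² = 94.962 − 43.56 = 51.402.

51.4020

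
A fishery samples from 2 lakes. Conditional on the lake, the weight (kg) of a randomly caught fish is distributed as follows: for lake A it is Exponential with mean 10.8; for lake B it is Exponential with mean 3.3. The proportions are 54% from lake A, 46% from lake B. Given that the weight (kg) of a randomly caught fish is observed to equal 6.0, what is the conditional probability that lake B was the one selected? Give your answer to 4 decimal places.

0.4409

Likelihoods f(6.0 | ·): A: 0.0531253; B: 0.0491881.
Posterior ∝ prior × likelihood. Numerator for B: 0.46·0.0491881 = 0.0226265.
Normalizing constant: 0.54·0.0531253 + 0.46·0.0491881 = 0.0513142.
P(B | observation) = 0.0226265 / 0.0513142 = 0.440941.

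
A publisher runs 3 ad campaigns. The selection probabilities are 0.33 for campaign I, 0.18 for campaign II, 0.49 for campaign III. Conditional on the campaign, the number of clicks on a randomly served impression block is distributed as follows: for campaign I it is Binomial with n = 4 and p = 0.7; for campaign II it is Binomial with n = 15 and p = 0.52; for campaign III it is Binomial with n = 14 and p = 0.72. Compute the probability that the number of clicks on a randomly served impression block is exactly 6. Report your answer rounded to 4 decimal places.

0.0318

Conditional on each campaign, P(X = 6): I: 0; II: 0.133843; III: 0.0158057.
By total probability, P(X = 6) = 0.33·0 + 0.18·0.133843 + 0.49·0.0158057 = 0.0318365.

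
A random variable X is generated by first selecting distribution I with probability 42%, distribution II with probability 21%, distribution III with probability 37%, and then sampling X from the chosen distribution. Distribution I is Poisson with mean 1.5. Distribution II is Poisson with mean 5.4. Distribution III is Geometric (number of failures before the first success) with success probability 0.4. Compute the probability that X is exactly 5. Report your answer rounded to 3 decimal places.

Conditional on each component, P(X = 5): I: 0.01412; II: 0.172821; III: 0.031104.
By total probability, P(X = 5) = 0.42·0.01412 + 0.21·0.172821 + 0.37·0.031104 = 0.0537313.

0.054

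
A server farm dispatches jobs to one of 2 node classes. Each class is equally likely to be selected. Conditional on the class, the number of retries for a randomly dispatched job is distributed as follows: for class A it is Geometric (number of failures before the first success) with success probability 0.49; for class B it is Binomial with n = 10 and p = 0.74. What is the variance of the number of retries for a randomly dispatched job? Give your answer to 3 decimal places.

12.134

Per component, A: μ=1.04082, E[X²]=3.20741; B: μ=7.4, E[X²]=56.684.
E[X] = 0.5·1.04082 + 0.5·7.4 = 4.22041.
E[X²] = 0.5·3.20741 + 0.5·56.684 = 29.9457.
Var(X) = E[X²] − (E[X])² = 29.9457 − 17.8118 = 12.1339.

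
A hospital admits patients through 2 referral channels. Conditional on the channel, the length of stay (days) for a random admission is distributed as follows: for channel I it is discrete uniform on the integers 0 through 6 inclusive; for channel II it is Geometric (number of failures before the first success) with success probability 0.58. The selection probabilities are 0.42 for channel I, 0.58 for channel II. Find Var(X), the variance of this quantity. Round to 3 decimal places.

Per component, I: μ=3, E[X²]=13; II: μ=0.724138, E[X²]=1.77289.
E[X] = 0.42·3 + 0.58·0.724138 = 1.68.
E[X²] = 0.42·13 + 0.58·1.77289 = 6.48828.
Var(X) = E[X²] − (E[X])² = 6.48828 − 2.8224 = 3.66588.

3.666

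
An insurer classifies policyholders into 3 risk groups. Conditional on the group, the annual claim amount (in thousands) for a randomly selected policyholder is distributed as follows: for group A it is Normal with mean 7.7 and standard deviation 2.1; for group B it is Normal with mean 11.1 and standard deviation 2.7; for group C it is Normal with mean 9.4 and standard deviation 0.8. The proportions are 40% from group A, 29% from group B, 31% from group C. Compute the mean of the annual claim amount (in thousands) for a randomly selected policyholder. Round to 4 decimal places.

Component means — A: 7.7; B: 11.1; C: 9.4.
E[X] = 0.4·7.7 + 0.29·11.1 + 0.31·9.4 = 9.213.

9.2130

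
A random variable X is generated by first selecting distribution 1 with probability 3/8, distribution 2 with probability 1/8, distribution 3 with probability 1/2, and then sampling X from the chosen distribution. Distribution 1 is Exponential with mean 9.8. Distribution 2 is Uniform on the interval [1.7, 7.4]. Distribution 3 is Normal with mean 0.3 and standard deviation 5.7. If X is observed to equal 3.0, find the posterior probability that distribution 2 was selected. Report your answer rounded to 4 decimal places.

Likelihoods f(3.0 | ·): 1: 0.0751323; 2: 0.175439; 3: 0.0625623.
Posterior ∝ prior × likelihood. Numerator for 2: 0.125·0.175439 = 0.0219298.
Normalizing constant: 0.375·0.0751323 + 0.125·0.175439 + 0.5·0.0625623 = 0.0813856.
P(2 | observation) = 0.0219298 / 0.0813856 = 0.269456.

0.2695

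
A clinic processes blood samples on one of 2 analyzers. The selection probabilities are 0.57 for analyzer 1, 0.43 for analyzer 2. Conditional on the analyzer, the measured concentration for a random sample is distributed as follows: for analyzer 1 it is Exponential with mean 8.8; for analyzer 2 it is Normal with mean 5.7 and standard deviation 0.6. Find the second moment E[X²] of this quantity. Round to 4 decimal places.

For each component E[X²] = Var + (mean)², giving 1: 154.88; 2: 32.85.
Overall E[X²] = 0.57·154.88 + 0.43·32.85 = 102.407.

102.4071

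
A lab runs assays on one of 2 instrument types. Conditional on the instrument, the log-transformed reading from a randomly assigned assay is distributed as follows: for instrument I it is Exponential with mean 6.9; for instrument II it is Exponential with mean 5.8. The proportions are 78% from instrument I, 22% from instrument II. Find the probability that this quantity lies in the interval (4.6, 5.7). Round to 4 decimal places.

0.0762

Conditional on each instrument, P(4.6 < X < 5.7): I: 0.0756582; II: 0.0781613.
By total probability, P(4.6 < X < 5.7) = 0.78·0.0756582 + 0.22·0.0781613 = 0.0762089.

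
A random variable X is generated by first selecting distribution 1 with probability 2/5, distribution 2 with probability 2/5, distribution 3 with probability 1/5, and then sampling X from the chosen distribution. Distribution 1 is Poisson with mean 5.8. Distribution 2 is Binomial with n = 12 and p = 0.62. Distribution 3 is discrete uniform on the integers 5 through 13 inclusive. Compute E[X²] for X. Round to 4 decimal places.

For each component E[X²] = Var + (mean)², giving 1: 39.44; 2: 58.1808; 3: 87.6667.
Overall E[X²] = 0.4·39.44 + 0.4·58.1808 + 0.2·87.6667 = 56.5817.

56.5817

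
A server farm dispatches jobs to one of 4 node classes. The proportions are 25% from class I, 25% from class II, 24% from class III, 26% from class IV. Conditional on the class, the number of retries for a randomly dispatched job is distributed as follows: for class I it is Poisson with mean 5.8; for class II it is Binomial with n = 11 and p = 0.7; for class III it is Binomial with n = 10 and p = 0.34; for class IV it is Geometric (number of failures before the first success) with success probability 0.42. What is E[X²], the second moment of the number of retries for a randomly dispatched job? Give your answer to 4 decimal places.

For each component E[X²] = Var + (mean)², giving I: 39.44; II: 61.6; III: 13.804; IV: 5.19501.
Overall E[X²] = 0.25·39.44 + 0.25·61.6 + 0.24·13.804 + 0.26·5.19501 = 29.9237.

29.9237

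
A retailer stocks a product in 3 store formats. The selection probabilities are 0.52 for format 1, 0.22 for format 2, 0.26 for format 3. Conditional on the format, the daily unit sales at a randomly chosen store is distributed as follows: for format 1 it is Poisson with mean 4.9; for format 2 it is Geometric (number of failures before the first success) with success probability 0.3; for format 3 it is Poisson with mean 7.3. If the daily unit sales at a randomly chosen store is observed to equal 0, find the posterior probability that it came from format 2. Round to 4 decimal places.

Likelihoods P(X=0 | ·): 1: 0.00744658; 2: 0.3; 3: 0.000675539.
Posterior ∝ prior × likelihood. Numerator for 2: 0.22·0.3 = 0.066.
Normalizing constant: 0.52·0.00744658 + 0.22·0.3 + 0.26·0.000675539 = 0.0700479.
P(2 | observation) = 0.066 / 0.0700479 = 0.942213.

0.9422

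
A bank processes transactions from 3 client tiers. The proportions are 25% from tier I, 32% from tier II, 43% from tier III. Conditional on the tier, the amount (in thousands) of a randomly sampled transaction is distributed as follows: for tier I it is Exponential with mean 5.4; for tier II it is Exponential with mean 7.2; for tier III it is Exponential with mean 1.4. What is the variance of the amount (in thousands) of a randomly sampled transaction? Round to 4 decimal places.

31.3297

Per component, I: μ=5.4, E[X²]=58.32; II: μ=7.2, E[X²]=103.68; III: μ=1.4, E[X²]=3.92.
E[X] = 0.25·5.4 + 0.32·7.2 + 0.43·1.4 = 4.256.
E[X²] = 0.25·58.32 + 0.32·103.68 + 0.43·3.92 = 49.4432.
Var(X) = E[X²] − (E[X])² = 49.4432 − 18.1135 = 31.3297.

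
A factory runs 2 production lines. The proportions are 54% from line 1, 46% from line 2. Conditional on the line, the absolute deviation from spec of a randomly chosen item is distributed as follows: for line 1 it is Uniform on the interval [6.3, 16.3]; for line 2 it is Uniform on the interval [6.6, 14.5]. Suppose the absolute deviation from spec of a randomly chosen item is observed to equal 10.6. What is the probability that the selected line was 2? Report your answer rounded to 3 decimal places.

0.519

Likelihoods f(10.6 | ·): 1: 0.1; 2: 0.126582.
Posterior ∝ prior × likelihood. Numerator for 2: 0.46·0.126582 = 0.0582278.
Normalizing constant: 0.54·0.1 + 0.46·0.126582 = 0.112228.
P(2 | observation) = 0.0582278 / 0.112228 = 0.518836.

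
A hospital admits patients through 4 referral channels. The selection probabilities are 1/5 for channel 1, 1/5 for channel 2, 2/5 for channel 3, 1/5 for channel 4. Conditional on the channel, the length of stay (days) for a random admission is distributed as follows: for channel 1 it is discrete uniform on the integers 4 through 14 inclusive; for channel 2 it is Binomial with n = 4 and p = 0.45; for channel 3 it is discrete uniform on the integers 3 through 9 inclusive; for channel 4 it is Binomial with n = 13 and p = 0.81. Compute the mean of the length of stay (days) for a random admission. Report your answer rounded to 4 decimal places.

6.6660

Component means — 1: 9; 2: 1.8; 3: 6; 4: 10.53.
E[X] = 0.2·9 + 0.2·1.8 + 0.4·6 + 0.2·10.53 = 6.666.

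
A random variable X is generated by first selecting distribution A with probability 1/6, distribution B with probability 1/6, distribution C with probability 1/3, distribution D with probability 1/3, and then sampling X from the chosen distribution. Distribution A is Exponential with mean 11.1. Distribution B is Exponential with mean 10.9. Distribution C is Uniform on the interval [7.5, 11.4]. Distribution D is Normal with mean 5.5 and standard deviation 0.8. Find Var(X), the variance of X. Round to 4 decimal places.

46.3375

Per component, A: μ=11.1, E[X²]=246.42; B: μ=10.9, E[X²]=237.62; C: μ=9.45, E[X²]=90.57; D: μ=5.5, E[X²]=30.89.
E[X] = 0.166667·11.1 + 0.166667·10.9 + 0.333333·9.45 + 0.333333·5.5 = 8.65.
E[X²] = 0.166667·246.42 + 0.166667·237.62 + 0.333333·90.57 + 0.333333·30.89 = 121.16.
Var(X) = E[X²] − (E[X])² = 121.16 − 74.8225 = 46.3375.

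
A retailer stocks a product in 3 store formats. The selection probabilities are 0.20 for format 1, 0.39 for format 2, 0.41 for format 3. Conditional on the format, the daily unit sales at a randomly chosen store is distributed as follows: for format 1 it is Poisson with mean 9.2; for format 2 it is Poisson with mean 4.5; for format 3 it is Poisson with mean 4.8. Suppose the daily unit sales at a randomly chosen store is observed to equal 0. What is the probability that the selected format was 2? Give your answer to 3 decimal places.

Likelihoods P(X=0 | ·): 1: 0.000101039; 2: 0.011109; 3: 0.00822975.
Posterior ∝ prior × likelihood. Numerator for 2: 0.39·0.011109 = 0.00433251.
Normalizing constant: 0.2·0.000101039 + 0.39·0.011109 + 0.41·0.00822975 = 0.00772691.
P(2 | observation) = 0.00433251 / 0.00772691 = 0.560704.

0.561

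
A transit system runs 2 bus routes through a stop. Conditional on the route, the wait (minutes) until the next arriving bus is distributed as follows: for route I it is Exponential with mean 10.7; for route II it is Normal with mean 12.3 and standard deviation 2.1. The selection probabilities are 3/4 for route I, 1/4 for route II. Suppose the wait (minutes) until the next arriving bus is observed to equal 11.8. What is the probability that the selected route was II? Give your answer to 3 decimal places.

Likelihoods f(11.8 | ·): I: 0.0310223; II: 0.184663.
Posterior ∝ prior × likelihood. Numerator for II: 0.25·0.184663 = 0.0461659.
Normalizing constant: 0.75·0.0310223 + 0.25·0.184663 = 0.0694326.
P(II | observation) = 0.0461659 / 0.0694326 = 0.664902.

0.665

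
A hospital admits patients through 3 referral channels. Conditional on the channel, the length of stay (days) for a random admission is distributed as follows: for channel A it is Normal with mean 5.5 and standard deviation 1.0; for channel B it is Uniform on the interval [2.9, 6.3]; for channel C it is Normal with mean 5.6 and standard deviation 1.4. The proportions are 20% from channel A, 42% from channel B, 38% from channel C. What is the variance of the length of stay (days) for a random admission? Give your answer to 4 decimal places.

1.5778

Per component, A: μ=5.5, E[X²]=31.25; B: μ=4.6, E[X²]=22.1233; C: μ=5.6, E[X²]=33.32.
E[X] = 0.2·5.5 + 0.42·4.6 + 0.38·5.6 = 5.16.
E[X²] = 0.2·31.25 + 0.42·22.1233 + 0.38·33.32 = 28.2034.
Var(X) = E[X²] − (E[X])² = 28.2034 − 26.6256 = 1.5778.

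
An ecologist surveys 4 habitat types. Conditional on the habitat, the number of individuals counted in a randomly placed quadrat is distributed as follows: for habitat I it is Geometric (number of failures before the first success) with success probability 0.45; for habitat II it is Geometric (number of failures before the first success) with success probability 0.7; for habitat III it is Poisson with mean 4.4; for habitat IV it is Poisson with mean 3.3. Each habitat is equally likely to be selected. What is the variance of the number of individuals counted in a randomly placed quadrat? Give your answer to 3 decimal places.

5.274

Per component, I: μ=1.22222, E[X²]=4.20988; II: μ=0.428571, E[X²]=0.795918; III: μ=4.4, E[X²]=23.76; IV: μ=3.3, E[X²]=14.19.
E[X] = 0.25·1.22222 + 0.25·0.428571 + 0.25·4.4 + 0.25·3.3 = 2.3377.
E[X²] = 0.25·4.20988 + 0.25·0.795918 + 0.25·23.76 + 0.25·14.19 = 10.7389.
Var(X) = E[X²] − (E[X])² = 10.7389 − 5.46483 = 5.27411.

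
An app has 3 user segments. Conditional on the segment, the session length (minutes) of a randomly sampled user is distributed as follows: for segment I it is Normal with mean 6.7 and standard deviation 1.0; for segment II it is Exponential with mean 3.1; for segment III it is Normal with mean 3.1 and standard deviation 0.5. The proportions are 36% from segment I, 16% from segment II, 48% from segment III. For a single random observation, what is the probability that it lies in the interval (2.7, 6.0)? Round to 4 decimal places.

0.5093

Conditional on each segment, P(2.7 < X < 6.0): I: 0.241932; II: 0.274192; III: 0.788145.
By total probability, P(2.7 < X < 6.0) = 0.36·0.241932 + 0.16·0.274192 + 0.48·0.788145 = 0.509276.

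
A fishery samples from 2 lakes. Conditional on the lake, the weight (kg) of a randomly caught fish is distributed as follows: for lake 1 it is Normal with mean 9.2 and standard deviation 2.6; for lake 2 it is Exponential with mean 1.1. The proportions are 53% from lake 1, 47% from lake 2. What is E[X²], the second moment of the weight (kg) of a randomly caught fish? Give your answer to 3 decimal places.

49.579

For each component E[X²] = Var + (mean)², giving 1: 91.4; 2: 2.42.
Overall E[X²] = 0.53·91.4 + 0.47·2.42 = 49.5794.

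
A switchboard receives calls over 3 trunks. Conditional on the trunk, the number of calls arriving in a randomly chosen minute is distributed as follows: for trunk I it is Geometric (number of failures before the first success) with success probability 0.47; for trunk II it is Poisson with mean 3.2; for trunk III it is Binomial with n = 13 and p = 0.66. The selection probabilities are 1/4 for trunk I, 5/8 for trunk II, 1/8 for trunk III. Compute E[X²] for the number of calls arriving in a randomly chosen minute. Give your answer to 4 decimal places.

18.8844

For each component E[X²] = Var + (mean)², giving I: 3.67089; II: 13.44; III: 76.5336.
Overall E[X²] = 0.25·3.67089 + 0.625·13.44 + 0.125·76.5336 = 18.8844.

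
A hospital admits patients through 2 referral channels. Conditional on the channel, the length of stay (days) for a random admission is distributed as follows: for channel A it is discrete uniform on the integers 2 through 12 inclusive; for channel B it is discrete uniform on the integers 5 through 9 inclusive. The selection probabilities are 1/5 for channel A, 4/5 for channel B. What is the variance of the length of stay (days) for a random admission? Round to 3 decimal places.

Per component, A: μ=7, E[X²]=59; B: μ=7, E[X²]=51.
E[X] = 0.2·7 + 0.8·7 = 7.
E[X²] = 0.2·59 + 0.8·51 = 52.6.
Var(X) = E[X²] − (E[X])² = 52.6 − 49 = 3.6.

3.600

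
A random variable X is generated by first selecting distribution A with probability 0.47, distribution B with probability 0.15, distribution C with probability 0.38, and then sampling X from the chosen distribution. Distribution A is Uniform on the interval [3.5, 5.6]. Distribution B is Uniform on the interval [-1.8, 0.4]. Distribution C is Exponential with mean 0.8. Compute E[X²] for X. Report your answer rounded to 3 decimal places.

For each component E[X²] = Var + (mean)², giving A: 21.07; B: 0.893333; C: 1.28.
Overall E[X²] = 0.47·21.07 + 0.15·0.893333 + 0.38·1.28 = 10.5233.

10.523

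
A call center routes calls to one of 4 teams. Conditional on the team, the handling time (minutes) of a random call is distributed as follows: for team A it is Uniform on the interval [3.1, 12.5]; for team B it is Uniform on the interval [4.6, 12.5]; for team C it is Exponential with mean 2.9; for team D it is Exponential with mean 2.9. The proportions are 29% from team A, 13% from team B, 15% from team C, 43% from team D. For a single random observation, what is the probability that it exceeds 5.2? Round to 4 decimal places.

Conditional on each team, P(X > 5.2): A: 0.776596; B: 0.924051; C: 0.166443; D: 0.166443.
By total probability, P(X > 5.2) = 0.29·0.776596 + 0.13·0.924051 + 0.15·0.166443 + 0.43·0.166443 = 0.441876.

0.4419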